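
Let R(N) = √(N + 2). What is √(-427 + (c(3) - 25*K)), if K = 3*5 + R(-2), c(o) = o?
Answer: I*√799 ≈ 28.267*I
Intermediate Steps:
R(N) = √(2 + N)
K = 15 (K = 3*5 + √(2 - 2) = 15 + √0 = 15 + 0 = 15)
√(-427 + (c(3) - 25*K)) = √(-427 + (3 - 25*15)) = √(-427 + (3 - 375)) = √(-427 - 372) = √(-799) = I*√799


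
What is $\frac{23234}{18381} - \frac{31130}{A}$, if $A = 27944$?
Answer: $\frac{38525183}{256819332} \approx 0.15001$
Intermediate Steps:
$\frac{23234}{18381} - \frac{31130}{A} = \frac{23234}{18381} - \frac{31130}{27944} = 23234 \cdot \frac{1}{18381} - \frac{15565}{13972} = \frac{23234}{18381} - \frac{15565}{13972} = \frac{38525183}{256819332}$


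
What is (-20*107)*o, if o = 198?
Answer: -423720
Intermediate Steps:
(-20*107)*o = -20*107*198 = -2140*198 = -423720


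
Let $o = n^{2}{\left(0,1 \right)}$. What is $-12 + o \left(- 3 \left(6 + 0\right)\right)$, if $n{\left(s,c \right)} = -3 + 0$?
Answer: $-174$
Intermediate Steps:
$n{\left(s,c \right)} = -3$
$o = 9$ ($o = \left(-3\right)^{2} = 9$)
$-12 + o \left(- 3 \left(6 + 0\right)\right) = -12 + 9 \left(- 3 \left(6 + 0\right)\right) = -12 + 9 \left(\left(-3\right) 6\right) = -12 + 9 \left(-18\right) = -12 - 162 = -174$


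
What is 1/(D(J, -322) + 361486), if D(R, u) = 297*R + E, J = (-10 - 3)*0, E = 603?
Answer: 1/362089 ≈ 2.7618e-6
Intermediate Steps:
J = 0 (J = -13*0 = 0)
D(R, u) = 603 + 297*R (D(R, u) = 297*R + 603 = 603 + 297*R)
1/(D(J, -322) + 361486) = 1/((603 + 297*0) + 361486) = 1/((603 + 0) + 361486) = 1/(603 + 361486) = 1/362089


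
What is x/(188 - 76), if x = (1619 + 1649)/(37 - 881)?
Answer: -817/23632 ≈ -0.034572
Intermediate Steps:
x = -817/211 (x = 3268/(-844) = 3268*(-1/844) = -817/211 ≈ -3.8720)
x/(188 - 76) = -817/211/(188 - 76) = -817/211/112 = (1/112)*(-817/211) = -817/23632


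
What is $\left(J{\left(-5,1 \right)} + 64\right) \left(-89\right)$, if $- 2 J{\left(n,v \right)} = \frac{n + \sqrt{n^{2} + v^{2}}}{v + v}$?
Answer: $- \frac{23229}{4} + \frac{89 \sqrt{26}}{4} \approx -5693.8$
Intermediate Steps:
$J{\left(n,v \right)} = - \frac{n + \sqrt{n^{2} + v^{2}}}{4 v}$ ($J{\left(n,v \right)} = - \frac{\left(n + \sqrt{n^{2} + v^{2}}\right) \frac{1}{v + v}}{2} = - \frac{\left(n + \sqrt{n^{2} + v^{2}}\right) \frac{1}{2 v}}{2} = - \frac{\frac{1}{2} \frac{1}{v} \left(n + \sqrt{n^{2} + v^{2}}\right)}{2} = - \frac{n + \sqrt{n^{2} + v^{2}}}{4 v}$)
$\left(J{\left(-5,1 \right)} + 64\right) \left(-89\right) = \left(\frac{\left(-1\right) \left(-5\right) - \sqrt{\left(-5\right)^{2} + 1^{2}}}{4 \cdot 1} + 64\right) \left(-89\right) = \left(\frac{1}{4} \cdot 1 \left(5 - \sqrt{25 + 1}\right) + 64\right) \left(-89\right) = \left(\frac{1}{4} \cdot 1 \left(5 - \sqrt{26}\right) + 64\right) \left(-89\right) = \left(\left(\frac{5}{4} - \frac{\sqrt{26}}{4}\right) + 64\right) \left(-89\right) = \left(\frac{261}{4} - \frac{\sqrt{26}}{4}\right) \left(-89\right) = - \frac{23229}{4} + \frac{89 \sqrt{26}}{4}$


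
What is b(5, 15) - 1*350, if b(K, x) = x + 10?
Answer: -325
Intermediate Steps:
b(K, x) = 10 + x
b(5, 15) - 1*350 = (10 + 15) - 1*350 = 25 - 350 = -325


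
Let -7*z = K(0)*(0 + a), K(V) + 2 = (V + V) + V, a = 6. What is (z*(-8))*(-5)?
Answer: 480/7 ≈ 68.571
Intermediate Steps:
K(V) = -2 + 3*V (K(V) = -2 + ((V + V) + V) = -2 + (2*V + V) = -2 + 3*V)
z = 12/7 (z = -(-2 + 3*0)*(0 + 6)/7 = -(-2 + 0)*6/7 = -(-2)*6/7 = -1/7*(-12) = 12/7 ≈ 1.7143)
(z*(-8))*(-5) = ((12/7)*(-8))*(-5) = -96/7*(-5) = 480/7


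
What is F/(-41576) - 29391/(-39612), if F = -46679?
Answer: 255917397/137242376 ≈ 1.8647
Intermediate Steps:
F/(-41576) - 29391/(-39612) = -46679/(-41576) - 29391/(-39612) = -46679*(-1/41576) - 29391*(-1/39612) = 46679/41576 + 9797/13204 = 255917397/137242376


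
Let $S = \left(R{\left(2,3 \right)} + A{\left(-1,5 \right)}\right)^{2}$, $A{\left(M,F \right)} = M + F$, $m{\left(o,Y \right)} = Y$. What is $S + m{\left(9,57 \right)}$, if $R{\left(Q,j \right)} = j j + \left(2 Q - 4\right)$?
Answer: $226$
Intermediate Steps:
$R{\left(Q,j \right)} = -4 + j^{2} + 2 Q$ ($R{\left(Q,j \right)} = j^{2} + \left(-4 + 2 Q\right) = -4 + j^{2} + 2 Q$)
$A{\left(M,F \right)} = F + M$
$S = 169$ ($S = \left(\left(-4 + 3^{2} + 2 \cdot 2\right) + \left(5 - 1\right)\right)^{2} = \left(\left(-4 + 9 + 4\right) + 4\right)^{2} = \left(9 + 4\right)^{2} = 13^{2} = 169$)
$S + m{\left(9,57 \right)} = 169 + 57 = 226$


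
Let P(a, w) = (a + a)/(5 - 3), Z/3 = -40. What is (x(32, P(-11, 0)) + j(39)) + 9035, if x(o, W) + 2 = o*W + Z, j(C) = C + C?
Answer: 8639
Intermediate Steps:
Z = -120 (Z = 3*(-40) = -120)
j(C) = 2*C
P(a, w) = a (P(a, w) = (2*a)/2 = (2*a)*(1/2) = a)
x(o, W) = -122 + W*o (x(o, W) = -2 + (o*W - 120) = -2 + (W*o - 120) = -2 + (-120 + W*o) = -122 + W*o)
(x(32, P(-11, 0)) + j(39)) + 9035 = ((-122 - 11*32) + 2*39) + 9035 = ((-122 - 352) + 78) + 9035 = (-474 + 78) + 9035 = -396 + 9035 = 8639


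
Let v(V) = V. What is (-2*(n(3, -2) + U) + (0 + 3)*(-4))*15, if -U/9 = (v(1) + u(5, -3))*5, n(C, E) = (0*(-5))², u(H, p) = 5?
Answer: 7920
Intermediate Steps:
n(C, E) = 0 (n(C, E) = 0² = 0)
U = -270 (U = -9*(1 + 5)*5 = -54*5 = -9*30 = -270)
(-2*(n(3, -2) + U) + (0 + 3)*(-4))*15 = (-2*(0 - 270) + (0 + 3)*(-4))*15 = (-2*(-270) + 3*(-4))*15 = (540 - 12)*15 = 528*15 = 7920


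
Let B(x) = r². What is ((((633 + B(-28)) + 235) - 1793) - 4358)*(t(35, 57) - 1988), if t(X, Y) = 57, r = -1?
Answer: 10199542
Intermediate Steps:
B(x) = 1 (B(x) = (-1)² = 1)
((((633 + B(-28)) + 235) - 1793) - 4358)*(t(35, 57) - 1988) = ((((633 + 1) + 235) - 1793) - 4358)*(57 - 1988) = (((634 + 235) - 1793) - 4358)*(-1931) = ((869 - 1793) - 4358)*(-1931) = (-924 - 4358)*(-1931) = -5282*(-1931) = 10199542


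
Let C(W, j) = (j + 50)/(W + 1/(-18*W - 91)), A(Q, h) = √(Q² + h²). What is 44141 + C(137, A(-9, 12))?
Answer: 15463111633/350308 ≈ 44142.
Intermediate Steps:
C(W, j) = (50 + j)/(W + 1/(-91 - 18*W))
44141 + C(137, A(-9, 12)) = 44141 + (4550 + 91*√((-9)² + 12²) + 900*137 + 18*137*√((-9)² + 12²))/(-1 + 18*137² + 91*137) = 44141 + (4550 + 91*√(81 + 144) + 123300 + 18*137*√(81 + 144))/(-1 + 18*18769 + 12467) = 44141 + (4550 + 91*√225 + 123300 + 18*137*√225)/(-1 + 337842 + 12467) = 44141 + (4550 + 91*15 + 123300 + 18*137*15)/350308 = 44141 + (4550 + 1365 + 123300 + 36990)/350308 = 44141 + (1/350308)*166205 = 44141 + 166205/350308 = 15463111633/350308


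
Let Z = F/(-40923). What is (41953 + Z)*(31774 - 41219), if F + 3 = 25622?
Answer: -16215336565000/40923 ≈ -3.9624e+8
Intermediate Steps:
F = 25619 (F = -3 + 25622 = 25619)
Z = -25619/40923 (Z = 25619/(-40923) = 25619*(-1/40923) = -25619/40923 ≈ -0.62603)
(41953 + Z)*(31774 - 41219) = (41953 - 25619/40923)*(31774 - 41219) = (1716817000/40923)*(-9445) = -16215336565000/40923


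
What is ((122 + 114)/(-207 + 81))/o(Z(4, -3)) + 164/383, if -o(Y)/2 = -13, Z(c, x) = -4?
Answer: 111719/313677 ≈ 0.35616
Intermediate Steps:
o(Y) = 26 (o(Y) = -2*(-13) = 26)
((122 + 114)/(-207 + 81))/o(Z(4, -3)) + 164/383 = ((122 + 114)/(-207 + 81))/26 + 164/383 = (236/(-126))*(1/26) + 164*(1/383) = (236*(-1/126))*(1/26) + 164/383 = -118/63*1/26 + 164/383 = -59/819 + 164/383 = 111719/313677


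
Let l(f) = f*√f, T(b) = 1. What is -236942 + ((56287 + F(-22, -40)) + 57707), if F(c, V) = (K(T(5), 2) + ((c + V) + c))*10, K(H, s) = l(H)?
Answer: -123778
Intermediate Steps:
l(f) = f^(3/2)
K(H, s) = H^(3/2)
F(c, V) = 10 + 10*V + 20*c (F(c, V) = (1^(3/2) + ((c + V) + c))*10 = (1 + ((V + c) + c))*10 = (1 + (V + 2*c))*10 = (1 + V + 2*c)*10 = 10 + 10*V + 20*c)
-236942 + ((56287 + F(-22, -40)) + 57707) = -236942 + ((56287 + (10 + 10*(-40) + 20*(-22))) + 57707) = -236942 + ((56287 + (10 - 400 - 440)) + 57707) = -236942 + ((56287 - 830) + 57707) = -236942 + (55457 + 57707) = -236942 + 113164 = -123778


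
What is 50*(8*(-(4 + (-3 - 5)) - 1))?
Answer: 1200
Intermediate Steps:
50*(8*(-(4 + (-3 - 5)) - 1)) = 50*(8*(-(4 - 8) - 1)) = 50*(8*(-1*(-4) - 1)) = 50*(8*(4 - 1)) = 50*(8*3) = 50*24 = 1200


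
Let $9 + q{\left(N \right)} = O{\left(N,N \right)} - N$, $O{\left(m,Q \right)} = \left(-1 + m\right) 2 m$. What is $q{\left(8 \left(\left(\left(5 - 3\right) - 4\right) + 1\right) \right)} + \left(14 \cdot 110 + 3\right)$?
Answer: $1686$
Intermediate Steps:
$O{\left(m,Q \right)} = m \left(-2 + 2 m\right)$ ($O{\left(m,Q \right)} = \left(-2 + 2 m\right) m = m \left(-2 + 2 m\right)$)
$q{\left(N \right)} = -9 - N + 2 N \left(-1 + N\right)$ ($q{\left(N \right)} = -9 + \left(2 N \left(-1 + N\right) - N\right) = -9 + \left(- N + 2 N \left(-1 + N\right)\right) = -9 - N + 2 N \left(-1 + N\right)$)
$q{\left(8 \left(\left(\left(5 - 3\right) - 4\right) + 1\right) \right)} + \left(14 \cdot 110 + 3\right) = \left(-9 - 8 \left(\left(\left(5 - 3\right) - 4\right) + 1\right) + 2 \cdot 8 \left(\left(\left(5 - 3\right) - 4\right) + 1\right) \left(-1 + 8 \left(\left(\left(5 - 3\right) - 4\right) + 1\right)\right)\right) + \left(14 \cdot 110 + 3\right) = \left(-9 - 8 \left(\left(2 - 4\right) + 1\right) + 2 \cdot 8 \left(\left(2 - 4\right) + 1\right) \left(-1 + 8 \left(\left(2 - 4\right) + 1\right)\right)\right) + \left(1540 + 3\right) = \left(-9 - 8 \left(-2 + 1\right) + 2 \cdot 8 \left(-2 + 1\right) \left(-1 + 8 \left(-2 + 1\right)\right)\right) + 1543 = \left(-9 - 8 \left(-1\right) + 2 \cdot 8 \left(-1\right) \left(-1 + 8 \left(-1\right)\right)\right) + 1543 = \left(-9 - -8 + 2 \left(-8\right) \left(-1 - 8\right)\right) + 1543 = \left(-9 + 8 + 2 \left(-8\right) \left(-9\right)\right) + 1543 = \left(-9 + 8 + 144\right) + 1543 = 143 + 1543 = 1686$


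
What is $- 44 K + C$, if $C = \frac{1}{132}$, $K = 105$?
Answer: $- \frac{609839}{132} \approx -4620.0$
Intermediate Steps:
$C = \frac{1}{132} \approx 0.0075758$
$- 44 K + C = \left(-44\right) 105 + \frac{1}{132} = -4620 + \frac{1}{132} = - \frac{609839}{132}$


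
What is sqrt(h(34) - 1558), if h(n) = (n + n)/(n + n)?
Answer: 3*I*sqrt(173) ≈ 39.459*I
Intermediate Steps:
h(n) = 1 (h(n) = (2*n)/((2*n)) = (2*n)*(1/(2*n)) = 1)
sqrt(h(34) - 1558) = sqrt(1 - 1558) = sqrt(-1557) = 3*I*sqrt(173)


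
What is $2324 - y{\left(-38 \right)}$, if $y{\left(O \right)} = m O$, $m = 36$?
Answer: $3692$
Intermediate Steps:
$y{\left(O \right)} = 36 O$
$2324 - y{\left(-38 \right)} = 2324 - 36 \left(-38\right) = 2324 - -1368 = 2324 + 1368 = 3692$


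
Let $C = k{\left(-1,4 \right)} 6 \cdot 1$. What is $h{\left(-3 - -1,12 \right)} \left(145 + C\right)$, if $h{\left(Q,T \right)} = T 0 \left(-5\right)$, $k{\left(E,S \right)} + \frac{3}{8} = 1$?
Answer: $0$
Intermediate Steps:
$k{\left(E,S \right)} = \frac{5}{8}$ ($k{\left(E,S \right)} = - \frac{3}{8} + 1 = \frac{5}{8}$)
$h{\left(Q,T \right)} = 0$ ($h{\left(Q,T \right)} = 0 \left(-5\right) = 0$)
$C = \frac{15}{4}$ ($C = \frac{5}{8} \cdot 6 \cdot 1 = \frac{15}{4} \cdot 1 = \frac{15}{4} \approx 3.75$)
$h{\left(-3 - -1,12 \right)} \left(145 + C\right) = 0 \left(145 + \frac{15}{4}\right) = 0 \cdot \frac{595}{4} = 0$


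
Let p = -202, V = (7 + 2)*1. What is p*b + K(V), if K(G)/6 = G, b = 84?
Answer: -16914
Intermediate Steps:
V = 9 (V = 9*1 = 9)
K(G) = 6*G
p*b + K(V) = -202*84 + 6*9 = -16968 + 54 = -16914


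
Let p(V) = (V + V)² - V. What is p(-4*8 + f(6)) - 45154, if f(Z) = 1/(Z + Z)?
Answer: -738853/18 ≈ -41047.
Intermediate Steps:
f(Z) = 1/(2*Z)
p(V) = -V + 4*V² (p(V) = (2*V)² - V = 4*V² - V = -V + 4*V²)
p(-4*8 + f(6)) - 45154 = (-4*8 + (½)/6)*(-1 + 4*(-4*8 + (½)/6)) - 45154 = (-32 + (½)*(⅙))*(-1 + 4*(-32 + (½)*(⅙))) - 45154 = (-32 + 1/12)*(-1 + 4*(-32 + 1/12)) - 45154 = -383*(-1 + 4*(-383/12))/12 - 45154 = -383*(-1 - 383/3)/12 - 45154 = -383/12*(-386/3) - 45154 = 73919/18 - 45154 = -738853/18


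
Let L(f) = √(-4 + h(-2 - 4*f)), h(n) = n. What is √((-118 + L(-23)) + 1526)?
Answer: √(1408 + √86) ≈ 37.647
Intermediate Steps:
L(f) = √(-6 - 4*f) (L(f) = √(-4 + (-2 - 4*f)) = √(-6 - 4*f))
√((-118 + L(-23)) + 1526) = √((-118 + √(-6 - 4*(-23))) + 1526) = √((-118 + √(-6 + 92)) + 1526) = √((-118 + √86) + 1526) = √(1408 + √86)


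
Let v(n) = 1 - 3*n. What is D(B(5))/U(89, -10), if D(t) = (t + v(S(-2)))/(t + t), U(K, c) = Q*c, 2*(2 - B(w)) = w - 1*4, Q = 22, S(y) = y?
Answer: -17/1320 ≈ -0.012879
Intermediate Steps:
B(w) = 4 - w/2 (B(w) = 2 - (w - 1*4)/2 = 2 - (w - 4)/2 = 2 - (-4 + w)/2 = 2 + (2 - w/2) = 4 - w/2)
U(K, c) = 22*c
D(t) = (7 + t)/(2*t) (D(t) = (t + (1 - 3*(-2)))/(t + t) = (t + (1 + 6))/((2*t)) = (t + 7)*(1/(2*t)) = (7 + t)*(1/(2*t)) = (7 + t)/(2*t))
D(B(5))/U(89, -10) = ((7 + (4 - 1/2*5))/(2*(4 - 1/2*5)))/((22*(-10))) = ((7 + (4 - 5/2))/(2*(4 - 5/2)))/(-220) = ((7 + 3/2)/(2*(3/2)))*(-1/220) = ((1/2)*(2/3)*(17/2))*(-1/220) = (17/6)*(-1/220) = -17/1320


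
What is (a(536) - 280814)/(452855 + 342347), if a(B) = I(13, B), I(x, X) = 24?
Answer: -140395/397601 ≈ -0.35311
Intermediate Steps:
a(B) = 24
(a(536) - 280814)/(452855 + 342347) = (24 - 280814)/(452855 + 342347) = -280790/795202 = -280790*1/795202 = -140395/397601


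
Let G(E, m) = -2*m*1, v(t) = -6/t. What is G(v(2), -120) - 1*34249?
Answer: -34009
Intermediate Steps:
G(E, m) = -2*m
G(v(2), -120) - 1*34249 = -2*(-120) - 1*34249 = 240 - 34249 = -34009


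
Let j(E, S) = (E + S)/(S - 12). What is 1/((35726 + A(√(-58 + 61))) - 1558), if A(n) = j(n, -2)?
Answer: 6696956/228822549313 + 14*√3/228822549313 ≈ 2.9267e-5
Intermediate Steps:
j(E, S) = (E + S)/(-12 + S)
A(n) = ⅐ - n/14 (A(n) = (n - 2)/(-12 - 2) = (-2 + n)/(-14) = -(-2 + n)/14 = ⅐ - n/14)
1/((35726 + A(√(-58 + 61))) - 1558) = 1/((35726 + (⅐ - √(-58 + 61)/14)) - 1558) = 1/((35726 + (⅐ - √3/14)) - 1558) = 1/((250083/7 - √3/14) - 1558) = 1/(239177/7 - √3/14)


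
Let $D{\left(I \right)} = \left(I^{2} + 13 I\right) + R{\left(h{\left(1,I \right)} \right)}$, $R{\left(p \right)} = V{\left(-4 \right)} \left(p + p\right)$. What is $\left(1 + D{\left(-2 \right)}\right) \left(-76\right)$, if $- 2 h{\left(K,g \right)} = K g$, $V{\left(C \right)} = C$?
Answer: $2204$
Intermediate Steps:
$h{\left(K,g \right)} = - \frac{K g}{2}$
$R{\left(p \right)} = - 8 p$ ($R{\left(p \right)} = - 4 \left(p + p\right) = - 4 \cdot 2 p = - 8 p$)
$D{\left(I \right)} = I^{2} + 17 I$ ($D{\left(I \right)} = \left(I^{2} + 13 I\right) - 8 \left(\left(- \frac{1}{2}\right) 1 I\right) = \left(I^{2} + 13 I\right) - 8 \left(- \frac{I}{2}\right) = \left(I^{2} + 13 I\right) + 4 I = I^{2} + 17 I$)
$\left(1 + D{\left(-2 \right)}\right) \left(-76\right) = \left(1 - 2 \left(17 - 2\right)\right) \left(-76\right) = \left(1 - 30\right) \left(-76\right) = \left(-29\right) \left(-76\right) = 2204$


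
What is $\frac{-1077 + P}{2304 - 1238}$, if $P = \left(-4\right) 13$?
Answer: $- \frac{1129}{1066} \approx -1.0591$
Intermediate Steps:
$P = -52$
$\frac{-1077 + P}{2304 - 1238} = \frac{-1077 - 52}{2304 - 1238} = - \frac{1129}{1066}$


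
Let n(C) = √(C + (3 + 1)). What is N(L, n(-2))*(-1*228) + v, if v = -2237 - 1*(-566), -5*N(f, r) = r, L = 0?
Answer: -1671 + 228*√2/5 ≈ -1606.5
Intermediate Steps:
n(C) = √(4 + C) (n(C) = √(C + 4) = √(4 + C))
N(f, r) = -r/5
v = -1671 (v = -2237 + 566 = -1671)
N(L, n(-2))*(-1*228) + v = (-√(4 - 2)/5)*(-1*228) - 1671 = -√2/5*(-228) - 1671 = 228*√2/5 - 1671 = -1671 + 228*√2/5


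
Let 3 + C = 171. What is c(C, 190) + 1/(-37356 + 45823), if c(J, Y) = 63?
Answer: 533422/8467 ≈ 63.000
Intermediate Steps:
C = 168 (C = -3 + 171 = 168)
c(C, 190) + 1/(-37356 + 45823) = 63 + 1/(-37356 + 45823) = 63 + 1/8467 = 533422/8467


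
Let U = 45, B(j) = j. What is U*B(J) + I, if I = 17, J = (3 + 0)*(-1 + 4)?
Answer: 422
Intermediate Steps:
J = 9 (J = 3*3 = 9)
U*B(J) + I = 45*9 + 17 = 405 + 17 = 422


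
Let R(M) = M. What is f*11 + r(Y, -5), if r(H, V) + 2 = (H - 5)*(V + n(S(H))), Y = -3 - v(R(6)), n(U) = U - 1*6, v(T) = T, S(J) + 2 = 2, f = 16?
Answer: 328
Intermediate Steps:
S(J) = 0 (S(J) = -2 + 2 = 0)
n(U) = -6 + U (n(U) = U - 6 = -6 + U)
Y = -9 (Y = -3 - 1*6 = -3 - 6 = -9)
r(H, V) = -2 + (-6 + V)*(-5 + H) (r(H, V) = -2 + (H - 5)*(V + (-6 + 0)) = -2 + (-5 + H)*(V - 6) = -2 + (-5 + H)*(-6 + V) = -2 + (-6 + V)*(-5 + H))
f*11 + r(Y, -5) = 16*11 + (28 - 6*(-9) - 5*(-5) - 9*(-5)) = 176 + (28 + 54 + 25 + 45) = 176 + 152 = 328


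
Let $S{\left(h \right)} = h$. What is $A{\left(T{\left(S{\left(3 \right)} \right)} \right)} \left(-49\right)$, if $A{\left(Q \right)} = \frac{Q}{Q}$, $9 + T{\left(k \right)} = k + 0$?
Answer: $-49$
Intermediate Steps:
$T{\left(k \right)} = -9 + k$ ($T{\left(k \right)} = -9 + \left(k + 0\right) = -9 + k$)
$A{\left(Q \right)} = 1$
$A{\left(T{\left(S{\left(3 \right)} \right)} \right)} \left(-49\right) = 1 \left(-49\right) = -49$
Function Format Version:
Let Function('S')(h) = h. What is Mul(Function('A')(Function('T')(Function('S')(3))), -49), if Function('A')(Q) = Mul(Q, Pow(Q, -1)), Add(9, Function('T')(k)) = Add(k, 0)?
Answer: -49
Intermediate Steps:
Function('T')(k) = Add(-9, k) (Function('T')(k) = Add(-9, Add(k, 0)) = Add(-9, k))
Function('A')(Q) = 1
Mul(Function('A')(Function('T')(Function('S')(3))), -49) = Mul(1, -49) = -49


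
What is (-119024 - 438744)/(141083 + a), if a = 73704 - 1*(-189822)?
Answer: -557768/404609 ≈ -1.3785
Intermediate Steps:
a = 263526 (a = 73704 + 189822 = 263526)
(-119024 - 438744)/(141083 + a) = (-119024 - 438744)/(141083 + 263526) = -557768/404609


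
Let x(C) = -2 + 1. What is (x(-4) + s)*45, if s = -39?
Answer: -1800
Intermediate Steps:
x(C) = -1
(x(-4) + s)*45 = (-1 - 39)*45 = -40*45 = -1800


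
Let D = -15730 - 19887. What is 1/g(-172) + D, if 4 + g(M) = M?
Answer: -6268593/176 ≈ -35617.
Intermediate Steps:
g(M) = -4 + M
D = -35617
1/g(-172) + D = 1/(-4 - 172) - 35617 = 1/(-176) - 35617 = -1/176 - 35617 = -6268593/176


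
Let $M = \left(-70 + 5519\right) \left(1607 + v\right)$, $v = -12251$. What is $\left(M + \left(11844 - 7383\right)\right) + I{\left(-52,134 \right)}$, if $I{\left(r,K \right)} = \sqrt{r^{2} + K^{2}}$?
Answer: $-57994695 + 2 \sqrt{5165} \approx -5.7995 \cdot 10^{7}$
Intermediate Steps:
$I{\left(r,K \right)} = \sqrt{K^{2} + r^{2}}$
$M = -57999156$ ($M = \left(-70 + 5519\right) \left(1607 - 12251\right) = 5449 \left(-10644\right) = -57999156$)
$\left(M + \left(11844 - 7383\right)\right) + I{\left(-52,134 \right)} = \left(-57999156 + \left(11844 - 7383\right)\right) + \sqrt{134^{2} + \left(-52\right)^{2}} = \left(-57999156 + \left(11844 - 7383\right)\right) + \sqrt{17956 + 2704} = \left(-57999156 + 4461\right) + \sqrt{20660} = -57994695 + 2 \sqrt{5165}$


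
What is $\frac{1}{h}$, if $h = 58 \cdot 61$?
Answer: $\frac{1}{3538} \approx 0.00028265$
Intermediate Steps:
$h = 3538$
$\frac{1}{h} = \frac{1}{3538}$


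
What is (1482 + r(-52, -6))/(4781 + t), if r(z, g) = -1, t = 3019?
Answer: 1481/7800 ≈ 0.18987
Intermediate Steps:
(1482 + r(-52, -6))/(4781 + t) = (1482 - 1)/(4781 + 3019) = 1481/7800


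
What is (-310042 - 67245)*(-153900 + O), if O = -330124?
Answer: 182615962888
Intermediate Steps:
(-310042 - 67245)*(-153900 + O) = (-310042 - 67245)*(-153900 - 330124) = -377287*(-484024) = 182615962888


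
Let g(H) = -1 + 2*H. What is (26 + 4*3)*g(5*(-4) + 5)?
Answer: -1178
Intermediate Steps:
(26 + 4*3)*g(5*(-4) + 5) = (26 + 4*3)*(-1 + 2*(5*(-4) + 5)) = (26 + 12)*(-1 + 2*(-20 + 5)) = 38*(-1 + 2*(-15)) = 38*(-1 - 30) = 38*(-31) = -1178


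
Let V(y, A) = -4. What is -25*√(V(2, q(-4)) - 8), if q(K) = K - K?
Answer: -50*I*√3 ≈ -86.603*I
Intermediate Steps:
q(K) = 0
-25*√(V(2, q(-4)) - 8) = -25*√(-4 - 8) = -50*I*√3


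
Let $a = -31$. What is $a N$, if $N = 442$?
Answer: $-13702$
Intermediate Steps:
$a N = \left(-31\right) 442 = -13702$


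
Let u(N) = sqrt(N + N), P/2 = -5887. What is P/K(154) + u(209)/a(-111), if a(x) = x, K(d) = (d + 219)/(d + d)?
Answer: -3626392/373 - sqrt(418)/111 ≈ -9722.4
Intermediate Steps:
K(d) = (219 + d)/(2*d) (K(d) = (219 + d)/((2*d)) = (219 + d)*(1/(2*d)) = (219 + d)/(2*d))
P = -11774 (P = 2*(-5887) = -11774)
u(N) = sqrt(2)*sqrt(N) (u(N) = sqrt(2*N) = sqrt(2)*sqrt(N))
P/K(154) + u(209)/a(-111) = -11774*308/(219 + 154) + (sqrt(2)*sqrt(209))/(-111) = -11774/((1/2)*(1/154)*373) + sqrt(418)*(-1/111) = -11774/373/308 - sqrt(418)/111 = -11774*308/373 - sqrt(418)/111 = -3626392/373 - sqrt(418)/111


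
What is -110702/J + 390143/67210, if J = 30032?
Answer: 82240253/38816360 ≈ 2.1187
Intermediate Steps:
-110702/J + 390143/67210 = -110702/30032 + 390143/67210 = -110702*1/30032 + 390143*(1/67210) = -55351/15016 + 30011/5170 = 82240253/38816360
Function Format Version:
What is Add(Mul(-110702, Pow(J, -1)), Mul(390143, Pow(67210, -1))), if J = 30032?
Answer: Rational(82240253, 38816360) ≈ 2.1187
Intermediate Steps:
Add(Mul(-110702, Pow(J, -1)), Mul(390143, Pow(67210, -1))) = Add(Mul(-110702, Pow(30032, -1)), Mul(390143, Pow(67210, -1))) = Add(Mul(-110702, Rational(1, 30032)), Mul(390143, Rational(1, 67210))) = Add(Rational(-55351, 15016), Rational(30011, 5170)) = Rational(82240253, 38816360)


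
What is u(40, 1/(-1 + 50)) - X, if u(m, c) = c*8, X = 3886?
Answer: -190406/49 ≈ -3885.8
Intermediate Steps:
u(m, c) = 8*c
u(40, 1/(-1 + 50)) - X = 8/(-1 + 50) - 1*3886 = 8/49 - 3886 = -190406/49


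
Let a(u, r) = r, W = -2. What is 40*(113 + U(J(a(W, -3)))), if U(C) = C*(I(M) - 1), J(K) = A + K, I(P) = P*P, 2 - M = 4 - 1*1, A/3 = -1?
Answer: 4520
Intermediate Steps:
A = -3 (A = 3*(-1) = -3)
M = -1 (M = 2 - (4 - 1*1) = 2 - (4 - 1) = 2 - 1*3 = 2 - 3 = -1)
I(P) = P²
J(K) = -3 + K
U(C) = 0 (U(C) = C*((-1)² - 1) = C*(1 - 1) = C*0 = 0)
40*(113 + U(J(a(W, -3)))) = 40*(113 + 0) = 40*113 = 4520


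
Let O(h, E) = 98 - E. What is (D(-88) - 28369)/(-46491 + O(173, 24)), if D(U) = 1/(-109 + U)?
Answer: 5588694/9144149 ≈ 0.61118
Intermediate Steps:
(D(-88) - 28369)/(-46491 + O(173, 24)) = (1/(-109 - 88) - 28369)/(-46491 + (98 - 1*24)) = (1/(-197) - 28369)/(-46491 + (98 - 24)) = (-1/197 - 28369)/(-46491 + 74) = -5588694/197/(-46417) = -5588694/197*(-1/46417) = 5588694/9144149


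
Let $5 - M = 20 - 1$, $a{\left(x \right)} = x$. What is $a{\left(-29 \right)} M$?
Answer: $406$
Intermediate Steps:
$M = -14$ ($M = 5 - \left(20 - 1\right) = 5 - 19 = -14$)
$a{\left(-29 \right)} M = \left(-29\right) \left(-14\right) = 406$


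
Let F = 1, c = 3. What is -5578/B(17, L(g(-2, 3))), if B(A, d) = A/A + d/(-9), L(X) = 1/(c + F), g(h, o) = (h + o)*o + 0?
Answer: -200808/35 ≈ -5737.4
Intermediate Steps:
g(h, o) = o*(h + o) (g(h, o) = o*(h + o) + 0 = o*(h + o))
L(X) = 1/4 (L(X) = 1/(3 + 1) = 1/4)
B(A, d) = 1 - d/9 (B(A, d) = 1 + d*(-1/9) = 1 - d/9)
-5578/B(17, L(g(-2, 3))) = -5578/(1 - 1/9*1/4) = -5578/(1 - 1/36) = -5578/35/36 = -5578*36/35 = -200808/35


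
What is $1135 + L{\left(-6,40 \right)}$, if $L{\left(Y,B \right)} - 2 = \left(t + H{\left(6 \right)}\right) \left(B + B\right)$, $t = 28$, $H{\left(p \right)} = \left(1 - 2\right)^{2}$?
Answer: $3457$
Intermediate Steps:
$H{\left(p \right)} = 1$ ($H{\left(p \right)} = \left(-1\right)^{2} = 1$)
$L{\left(Y,B \right)} = 2 + 58 B$ ($L{\left(Y,B \right)} = 2 + \left(28 + 1\right) \left(B + B\right) = 2 + 29 \cdot 2 B = 2 + 58 B$)
$1135 + L{\left(-6,40 \right)} = 1135 + \left(2 + 58 \cdot 40\right) = 1135 + \left(2 + 2320\right) = 1135 + 2322 = 3457$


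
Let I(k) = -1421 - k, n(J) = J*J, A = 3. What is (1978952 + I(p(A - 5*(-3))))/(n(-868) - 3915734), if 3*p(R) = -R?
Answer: -1977537/3162310 ≈ -0.62535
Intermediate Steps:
p(R) = -R/3 (p(R) = (-R)/3 = -R/3)
n(J) = J²
(1978952 + I(p(A - 5*(-3))))/(n(-868) - 3915734) = (1978952 + (-1421 - (-1)*(3 - 5*(-3))/3))/((-868)² - 3915734) = (1978952 + (-1421 - (-1)*(3 + 15)/3))/(753424 - 3915734) = (1978952 + (-1421 - (-1)*18/3))/(-3162310) = (1978952 + (-1421 - 1*(-6)))*(-1/3162310) = (1978952 + (-1421 + 6))*(-1/3162310) = (1978952 - 1415)*(-1/3162310) = 1977537*(-1/3162310) = -1977537/3162310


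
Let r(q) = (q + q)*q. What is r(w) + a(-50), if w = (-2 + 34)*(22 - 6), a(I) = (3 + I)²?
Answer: 526497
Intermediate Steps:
w = 512 (w = 32*16 = 512)
r(q) = 2*q² (r(q) = (2*q)*q = 2*q²)
r(w) + a(-50) = 2*512² + (3 - 50)² = 2*262144 + (-47)² = 524288 + 2209 = 526497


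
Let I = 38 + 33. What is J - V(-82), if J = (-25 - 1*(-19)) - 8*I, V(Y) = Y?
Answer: -492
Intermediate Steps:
I = 71
J = -574 (J = (-25 - 1*(-19)) - 8*71 = (-25 + 19) - 568 = -6 - 568 = -574)
J - V(-82) = -574 - 1*(-82) = -574 + 82 = -492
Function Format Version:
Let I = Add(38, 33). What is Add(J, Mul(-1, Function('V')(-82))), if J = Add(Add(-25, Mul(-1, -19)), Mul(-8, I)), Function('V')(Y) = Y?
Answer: -492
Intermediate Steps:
I = 71
J = -574 (J = Add(Add(-25, Mul(-1, -19)), Mul(-8, 71)) = Add(Add(-25, 19), -568) = Add(-6, -568) = -574)
Add(J, Mul(-1, Function('V')(-82))) = Add(-574, Mul(-1, -82)) = Add(-574, 82) = -492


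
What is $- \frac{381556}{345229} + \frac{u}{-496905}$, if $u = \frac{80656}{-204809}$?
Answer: $- \frac{38831161369031396}{35134168041122205} \approx -1.1052$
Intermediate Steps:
$u = - \frac{80656}{204809}$ ($u = 80656 \left(- \frac{1}{204809}\right) = - \frac{80656}{204809} \approx -0.39381$)
$- \frac{381556}{345229} + \frac{u}{-496905} = - \frac{381556}{345229} - \frac{80656}{204809 \left(-496905\right)} = \left(-381556\right) \frac{1}{345229} - - \frac{80656}{101770616145} = - \frac{381556}{345229} + \frac{80656}{101770616145} = - \frac{38831161369031396}{35134168041122205}$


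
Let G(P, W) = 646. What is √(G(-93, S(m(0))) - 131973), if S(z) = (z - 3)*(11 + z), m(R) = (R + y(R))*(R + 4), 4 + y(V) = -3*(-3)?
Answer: I*√131327 ≈ 362.39*I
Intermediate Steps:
y(V) = 5 (y(V) = -4 - 3*(-3) = -4 + 9 = 5)
m(R) = (4 + R)*(5 + R) (m(R) = (R + 5)*(R + 4) = (5 + R)*(4 + R) = (4 + R)*(5 + R))
S(z) = (-3 + z)*(11 + z)
√(G(-93, S(m(0))) - 131973) = √(646 - 131973) = √(-131327) = I*√131327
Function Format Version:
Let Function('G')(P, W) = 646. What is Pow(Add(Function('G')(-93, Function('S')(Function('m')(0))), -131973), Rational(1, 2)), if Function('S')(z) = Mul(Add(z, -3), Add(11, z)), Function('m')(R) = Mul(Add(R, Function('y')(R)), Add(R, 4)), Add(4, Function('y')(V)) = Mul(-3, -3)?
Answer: Mul(I, Pow(131327, Rational(1, 2))) ≈ Mul(362.39, I)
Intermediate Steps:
Function('y')(V) = 5 (Function('y')(V) = Add(-4, Mul(-3, -3)) = Add(-4, 9) = 5)
Function('m')(R) = Mul(Add(4, R), Add(5, R)) (Function('m')(R) = Mul(Add(R, 5), Add(R, 4)) = Mul(Add(5, R), Add(4, R)) = Mul(Add(4, R), Add(5, R)))
Function('S')(z) = Mul(Add(-3, z), Add(11, z))
Pow(Add(Function('G')(-93, Function('S')(Function('m')(0))), -131973), Rational(1, 2)) = Pow(Add(646, -131973), Rational(1, 2)) = Pow(-131327, Rational(1, 2)) = Mul(I, Pow(131327, Rational(1, 2)))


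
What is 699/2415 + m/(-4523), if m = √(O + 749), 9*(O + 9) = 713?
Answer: 233/805 - √7373/13569 ≈ 0.28311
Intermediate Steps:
O = 632/9 (O = -9 + (⅑)*713 = -9 + 713/9 = 632/9 ≈ 70.222)
m = √7373/3 (m = √(632/9 + 749) = √(7373/9) = √7373/3 ≈ 28.622)
699/2415 + m/(-4523) = 699/2415 + (√7373/3)/(-4523) = 699*(1/2415) + (√7373/3)*(-1/4523) = 233/805 - √7373/13569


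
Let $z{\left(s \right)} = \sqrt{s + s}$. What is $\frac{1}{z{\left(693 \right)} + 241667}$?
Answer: $\frac{241667}{58402937503} - \frac{3 \sqrt{154}}{58402937503} \approx 4.1373 \cdot 10^{-6}$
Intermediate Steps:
$z{\left(s \right)} = \sqrt{2} \sqrt{s}$ ($z{\left(s \right)} = \sqrt{2 s} = \sqrt{2} \sqrt{s}$)
$\frac{1}{z{\left(693 \right)} + 241667} = \frac{1}{\sqrt{2} \sqrt{693} + 241667} = \frac{1}{\sqrt{2} \cdot 3 \sqrt{77} + 241667} = \frac{1}{3 \sqrt{154} + 241667} = \frac{1}{241667 + 3 \sqrt{154}}$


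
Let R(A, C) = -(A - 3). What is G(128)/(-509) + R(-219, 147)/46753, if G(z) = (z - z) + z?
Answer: -5871386/23797277 ≈ -0.24673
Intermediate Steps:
R(A, C) = 3 - A (R(A, C) = -(-3 + A) = 3 - A)
G(z) = z (G(z) = 0 + z = z)
G(128)/(-509) + R(-219, 147)/46753 = 128/(-509) + (3 - 1*(-219))/46753 = 128*(-1/509) + (3 + 219)*(1/46753) = -128/509 + 222*(1/46753) = -128/509 + 222/46753 = -5871386/23797277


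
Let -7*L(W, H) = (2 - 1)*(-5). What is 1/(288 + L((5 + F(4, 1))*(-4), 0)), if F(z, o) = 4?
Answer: 7/2021 ≈ 0.0034636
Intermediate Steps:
L(W, H) = 5/7 (L(W, H) = -(2 - 1)*(-5)/7 = -(-5)/7 = -⅐*(-5) = 5/7)
1/(288 + L((5 + F(4, 1))*(-4), 0)) = 1/(288 + 5/7) = 1/(2021/7) = 7/2021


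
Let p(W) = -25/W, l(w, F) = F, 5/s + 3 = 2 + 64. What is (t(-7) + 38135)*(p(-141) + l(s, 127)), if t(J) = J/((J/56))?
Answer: 684841012/141 ≈ 4.8570e+6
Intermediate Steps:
s = 5/63 (s = 5/(-3 + (2 + 64)) = 5/(-3 + 66) = 5/63 ≈ 0.079365)
t(J) = 56 (t(J) = J/((J*(1/56))) = J/((J/56)) = J*(56/J) = 56)
(t(-7) + 38135)*(p(-141) + l(s, 127)) = (56 + 38135)*(-25/(-141) + 127) = 38191*(-25*(-1/141) + 127) = 38191*(25/141 + 127) = 38191*(17932/141) = 684841012/141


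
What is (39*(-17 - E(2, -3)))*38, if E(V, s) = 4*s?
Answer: -7410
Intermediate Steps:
(39*(-17 - E(2, -3)))*38 = (39*(-17 - 4*(-3)))*38 = (39*(-17 - 1*(-12)))*38 = (39*(-17 + 12))*38 = (39*(-5))*38 = -195*38 = -7410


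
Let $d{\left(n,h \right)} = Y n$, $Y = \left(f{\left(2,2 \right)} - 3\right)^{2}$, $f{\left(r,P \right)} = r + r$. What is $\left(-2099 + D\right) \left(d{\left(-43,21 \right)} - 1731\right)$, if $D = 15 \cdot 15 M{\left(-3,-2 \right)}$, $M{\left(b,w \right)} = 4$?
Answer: $2127026$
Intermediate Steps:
$f{\left(r,P \right)} = 2 r$
$D = 900$ ($D = 15 \cdot 15 \cdot 4 = 225 \cdot 4 = 900$)
$Y = 1$ ($Y = \left(2 \cdot 2 - 3\right)^{2} = \left(4 - 3\right)^{2} = 1^{2} = 1$)
$d{\left(n,h \right)} = n$ ($d{\left(n,h \right)} = 1 n = n$)
$\left(-2099 + D\right) \left(d{\left(-43,21 \right)} - 1731\right) = \left(-2099 + 900\right) \left(-43 - 1731\right) = \left(-1199\right) \left(-1774\right) = 2127026$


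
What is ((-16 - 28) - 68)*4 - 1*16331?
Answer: -16779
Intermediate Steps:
((-16 - 28) - 68)*4 - 1*16331 = (-44 - 68)*4 - 16331 = -112*4 - 16331 = -448 - 16331 = -16779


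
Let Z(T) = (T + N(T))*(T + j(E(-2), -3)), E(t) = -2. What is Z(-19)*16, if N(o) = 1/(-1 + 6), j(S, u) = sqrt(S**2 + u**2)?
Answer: 28576/5 - 1504*sqrt(13)/5 ≈ 4630.6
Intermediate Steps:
N(o) = 1/5
Z(T) = (1/5 + T)*(T + sqrt(13)) (Z(T) = (T + 1/5)*(T + sqrt((-2)**2 + (-3)**2)) = (1/5 + T)*(T + sqrt(4 + 9)) = (1/5 + T)*(T + sqrt(13)))
Z(-19)*16 = ((-19)**2 + (1/5)*(-19) + sqrt(13)/5 - 19*sqrt(13))*16 = (361 - 19/5 + sqrt(13)/5 - 19*sqrt(13))*16 = (1786/5 - 94*sqrt(13)/5)*16 = 28576/5 - 1504*sqrt(13)/5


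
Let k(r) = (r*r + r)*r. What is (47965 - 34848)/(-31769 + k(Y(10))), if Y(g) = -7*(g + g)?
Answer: -1009/212013 ≈ -0.0047591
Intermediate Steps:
Y(g) = -14*g
k(r) = r*(r + r²) (k(r) = (r² + r)*r = (r + r²)*r = r*(r + r²))
(47965 - 34848)/(-31769 + k(Y(10))) = (47965 - 34848)/(-31769 + (-14*10)²*(1 - 14*10)) = 13117/(-31769 + (-140)²*(1 - 140)) = 13117/(-31769 + 19600*(-139)) = 13117/(-31769 - 2724400) = 13117/(-2756169) = 13117*(-1/2756169) = -1009/212013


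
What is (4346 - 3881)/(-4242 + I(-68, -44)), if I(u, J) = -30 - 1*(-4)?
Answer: -465/4268 ≈ -0.10895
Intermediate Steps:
I(u, J) = -26 (I(u, J) = -30 + 4 = -26)
(4346 - 3881)/(-4242 + I(-68, -44)) = (4346 - 3881)/(-4242 - 26) = 465/(-4268) = 465*(-1/4268) = -465/4268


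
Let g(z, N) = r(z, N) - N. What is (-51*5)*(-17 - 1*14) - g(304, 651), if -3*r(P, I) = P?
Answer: 25972/3 ≈ 8657.3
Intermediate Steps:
r(P, I) = -P/3
g(z, N) = -N - z/3 (g(z, N) = -z/3 - N = -N - z/3)
(-51*5)*(-17 - 1*14) - g(304, 651) = (-51*5)*(-17 - 1*14) - (-1*651 - ⅓*304) = -255*(-17 - 14) - (-651 - 304/3) = -255*(-31) - 1*(-2257/3) = 7905 + 2257/3 = 25972/3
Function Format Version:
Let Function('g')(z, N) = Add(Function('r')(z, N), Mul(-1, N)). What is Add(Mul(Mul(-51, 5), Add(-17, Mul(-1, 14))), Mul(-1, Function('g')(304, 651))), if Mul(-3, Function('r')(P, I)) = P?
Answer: Rational(25972, 3) ≈ 8657.3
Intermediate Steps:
Function('r')(P, I) = Mul(Rational(-1, 3), P)
Function('g')(z, N) = Add(Mul(-1, N), Mul(Rational(-1, 3), z)) (Function('g')(z, N) = Add(Mul(Rational(-1, 3), z), Mul(-1, N)) = Add(Mul(-1, N), Mul(Rational(-1, 3), z)))
Add(Mul(Mul(-51, 5), Add(-17, Mul(-1, 14))), Mul(-1, Function('g')(304, 651))) = Add(Mul(Mul(-51, 5), Add(-17, Mul(-1, 14))), Mul(-1, Add(Mul(-1, 651), Mul(Rational(-1, 3), 304)))) = Add(Mul(-255, Add(-17, -14)), Mul(-1, Add(-651, Rational(-304, 3)))) = Add(Mul(-255, -31), Mul(-1, Rational(-2257, 3))) = Add(7905, Rational(2257, 3)) = Rational(25972, 3)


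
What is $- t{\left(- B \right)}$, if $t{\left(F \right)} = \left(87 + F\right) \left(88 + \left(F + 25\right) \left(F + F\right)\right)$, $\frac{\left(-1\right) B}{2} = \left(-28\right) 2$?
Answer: $489400$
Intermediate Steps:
$B = 112$ ($B = - 2 \left(\left(-28\right) 2\right) = \left(-2\right) \left(-56\right) = 112$)
$t{\left(F \right)} = \left(87 + F\right) \left(88 + 2 F \left(25 + F\right)\right)$ ($t{\left(F \right)} = \left(87 + F\right) \left(88 + \left(25 + F\right) 2 F\right) = \left(87 + F\right) \left(88 + 2 F \left(25 + F\right)\right)$)
$- t{\left(- B \right)} = - (7656 + 2 \left(\left(-1\right) 112\right)^{3} + 224 \left(\left(-1\right) 112\right)^{2} + 4438 \left(\left(-1\right) 112\right)) = - (7656 + 2 \left(-112\right)^{3} + 224 \left(-112\right)^{2} + 4438 \left(-112\right)) = - (7656 + 2 \left(-1404928\right) + 224 \cdot 12544 - 497056) = - (7656 - 2809856 + 2809856 - 497056) = \left(-1\right) \left(-489400\right) = 489400$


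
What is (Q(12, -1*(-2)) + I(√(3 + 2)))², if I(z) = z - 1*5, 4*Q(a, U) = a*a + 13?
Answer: 18849/16 + 137*√5/2 ≈ 1331.2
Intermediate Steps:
Q(a, U) = 13/4 + a²/4 (Q(a, U) = (a*a + 13)/4 = (a² + 13)/4 = (13 + a²)/4 = 13/4 + a²/4)
I(z) = -5 + z (I(z) = z - 5 = -5 + z)
(Q(12, -1*(-2)) + I(√(3 + 2)))² = ((13/4 + (¼)*12²) + (-5 + √(3 + 2)))² = ((13/4 + (¼)*144) + (-5 + √5))² = ((13/4 + 36) + (-5 + √5))² = (157/4 + (-5 + √5))² = (137/4 + √5)²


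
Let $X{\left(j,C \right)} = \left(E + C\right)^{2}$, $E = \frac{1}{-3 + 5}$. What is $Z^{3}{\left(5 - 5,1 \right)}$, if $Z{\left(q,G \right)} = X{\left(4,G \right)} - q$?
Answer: $\frac{729}{64} \approx 11.391$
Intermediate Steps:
$E = \frac{1}{2} \approx 0.5$
$X{\left(j,C \right)} = \left(\frac{1}{2} + C\right)^{2}$
$Z{\left(q,G \right)} = - q + \frac{\left(1 + 2 G\right)^{2}}{4}$ ($Z{\left(q,G \right)} = \frac{\left(1 + 2 G\right)^{2}}{4} - q = - q + \frac{\left(1 + 2 G\right)^{2}}{4}$)
$Z^{3}{\left(5 - 5,1 \right)} = \left(\frac{1}{4} + 1 + 1^{2} - \left(5 - 5\right)\right)^{3} = \left(\frac{1}{4} + 1 + 1 - 0\right)^{3} = \left(\frac{1}{4} + 1 + 1 + 0\right)^{3} = \left(\frac{9}{4}\right)^{3} = \frac{729}{64}$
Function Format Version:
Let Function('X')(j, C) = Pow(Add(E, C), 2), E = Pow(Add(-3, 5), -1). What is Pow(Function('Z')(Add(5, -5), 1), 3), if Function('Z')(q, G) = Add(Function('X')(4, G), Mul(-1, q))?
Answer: Rational(729, 64) ≈ 11.391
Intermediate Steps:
E = Rational(1, 2) (E = Pow(2, -1) = Rational(1, 2) ≈ 0.50000)
Function('X')(j, C) = Pow(Add(Rational(1, 2), C), 2)
Function('Z')(q, G) = Add(Mul(-1, q), Mul(Rational(1, 4), Pow(Add(1, Mul(2, G)), 2))) (Function('Z')(q, G) = Add(Mul(Rational(1, 4), Pow(Add(1, Mul(2, G)), 2)), Mul(-1, q)) = Add(Mul(-1, q), Mul(Rational(1, 4), Pow(Add(1, Mul(2, G)), 2))))
Pow(Function('Z')(Add(5, -5), 1), 3) = Pow(Add(Rational(1, 4), 1, Pow(1, 2), Mul(-1, Add(5, -5))), 3) = Pow(Add(Rational(1, 4), 1, 1, Mul(-1, 0)), 3) = Pow(Add(Rational(1, 4), 1, 1, 0), 3) = Pow(Rational(9, 4), 3) = Rational(729, 64)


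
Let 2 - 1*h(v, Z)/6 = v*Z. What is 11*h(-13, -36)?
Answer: -30756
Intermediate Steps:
h(v, Z) = 12 - 6*Z*v (h(v, Z) = 12 - 6*v*Z = 12 - 6*Z*v)
11*h(-13, -36) = 11*(12 - 6*(-36)*(-13)) = 11*(12 - 2808) = 11*(-2796) = -30756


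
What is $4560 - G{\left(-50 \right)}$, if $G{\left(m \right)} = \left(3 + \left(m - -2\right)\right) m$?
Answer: $2310$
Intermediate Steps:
$G{\left(m \right)} = m \left(5 + m\right)$ ($G{\left(m \right)} = \left(3 + \left(m + 2\right)\right) m = \left(3 + \left(2 + m\right)\right) m = \left(5 + m\right) m = m \left(5 + m\right)$)
$4560 - G{\left(-50 \right)} = 4560 - - 50 \left(5 - 50\right) = 4560 - \left(-50\right) \left(-45\right) = 4560 - 2250 = 2310$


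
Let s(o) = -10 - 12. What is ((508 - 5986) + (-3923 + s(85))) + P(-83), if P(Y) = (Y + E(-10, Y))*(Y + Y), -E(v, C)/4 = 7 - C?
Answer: 64115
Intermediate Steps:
E(v, C) = -28 + 4*C (E(v, C) = -4*(7 - C) = -28 + 4*C)
P(Y) = 2*Y*(-28 + 5*Y) (P(Y) = (Y + (-28 + 4*Y))*(Y + Y) = (-28 + 5*Y)*(2*Y) = 2*Y*(-28 + 5*Y))
s(o) = -22
((508 - 5986) + (-3923 + s(85))) + P(-83) = ((508 - 5986) + (-3923 - 22)) + 2*(-83)*(-28 + 5*(-83)) = (-5478 - 3945) + 2*(-83)*(-28 - 415) = -9423 + 2*(-83)*(-443) = -9423 + 73538 = 64115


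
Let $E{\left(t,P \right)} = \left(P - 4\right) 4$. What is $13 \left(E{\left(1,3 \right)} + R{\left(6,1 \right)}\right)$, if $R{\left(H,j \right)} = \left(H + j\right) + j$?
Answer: $52$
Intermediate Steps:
$R{\left(H,j \right)} = H + 2 j$
$E{\left(t,P \right)} = -16 + 4 P$ ($E{\left(t,P \right)} = \left(-4 + P\right) 4 = -16 + 4 P$)
$13 \left(E{\left(1,3 \right)} + R{\left(6,1 \right)}\right) = 13 \left(\left(-16 + 4 \cdot 3\right) + \left(6 + 2 \cdot 1\right)\right) = 13 \left(\left(-16 + 12\right) + \left(6 + 2\right)\right) = 13 \left(-4 + 8\right) = 13 \cdot 4 = 52$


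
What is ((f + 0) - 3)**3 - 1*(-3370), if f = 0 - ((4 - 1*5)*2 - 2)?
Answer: 3371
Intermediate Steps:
f = 4 (f = 0 - ((4 - 5)*2 - 2) = 0 - (-1*2 - 2) = 0 - (-2 - 2) = 0 - 1*(-4) = 0 + 4 = 4)
((f + 0) - 3)**3 - 1*(-3370) = ((4 + 0) - 3)**3 - 1*(-3370) = (4 - 3)**3 + 3370 = 1**3 + 3370 = 1 + 3370 = 3371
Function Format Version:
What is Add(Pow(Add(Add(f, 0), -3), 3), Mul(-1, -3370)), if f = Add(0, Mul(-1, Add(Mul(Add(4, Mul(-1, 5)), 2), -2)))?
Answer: 3371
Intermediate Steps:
f = 4 (f = Add(0, Mul(-1, Add(Mul(Add(4, -5), 2), -2))) = Add(0, Mul(-1, Add(Mul(-1, 2), -2))) = Add(0, Mul(-1, Add(-2, -2))) = Add(0, Mul(-1, -4)) = Add(0, 4) = 4)
Add(Pow(Add(Add(f, 0), -3), 3), Mul(-1, -3370)) = Add(Pow(Add(Add(4, 0), -3), 3), Mul(-1, -3370)) = Add(Pow(Add(4, -3), 3), 3370) = Add(Pow(1, 3), 3370) = Add(1, 3370) = 3371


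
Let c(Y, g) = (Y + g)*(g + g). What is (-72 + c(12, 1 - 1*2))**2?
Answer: 8836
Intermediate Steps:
c(Y, g) = 2*g*(Y + g) (c(Y, g) = (Y + g)*(2*g) = 2*g*(Y + g))
(-72 + c(12, 1 - 1*2))**2 = (-72 + 2*(1 - 1*2)*(12 + (1 - 1*2)))**2 = (-72 + 2*(1 - 2)*(12 + (1 - 2)))**2 = (-72 + 2*(-1)*(12 - 1))**2 = (-72 + 2*(-1)*11)**2 = (-72 - 22)**2 = (-94)**2 = 8836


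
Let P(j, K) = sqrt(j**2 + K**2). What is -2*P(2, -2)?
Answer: -4*sqrt(2) ≈ -5.6569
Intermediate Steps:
P(j, K) = sqrt(K**2 + j**2)
-2*P(2, -2) = -2*sqrt((-2)**2 + 2**2) = -2*sqrt(4 + 4) = -4*sqrt(2)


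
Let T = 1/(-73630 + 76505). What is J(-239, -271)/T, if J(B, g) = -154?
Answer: -442750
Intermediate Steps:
T = 1/2875 ≈ 0.00034783
J(-239, -271)/T = -154/1/2875 = -154*2875 = -442750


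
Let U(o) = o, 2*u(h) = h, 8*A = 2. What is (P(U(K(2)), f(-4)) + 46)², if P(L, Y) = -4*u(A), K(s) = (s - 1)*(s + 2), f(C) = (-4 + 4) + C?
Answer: 8281/4 ≈ 2070.3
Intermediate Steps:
A = ¼ (A = (⅛)*2 = ¼ ≈ 0.25000)
f(C) = C (f(C) = 0 + C = C)
u(h) = h/2
K(s) = (-1 + s)*(2 + s)
P(L, Y) = -½ (P(L, Y) = -2/4 = -4*⅛ = -½)
(P(U(K(2)), f(-4)) + 46)² = (-½ + 46)² = (91/2)² = 8281/4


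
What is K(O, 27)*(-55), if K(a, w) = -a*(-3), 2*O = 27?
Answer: -4455/2 ≈ -2227.5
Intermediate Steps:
O = 27/2 (O = (½)*27 = 27/2 ≈ 13.500)
K(a, w) = 3*a
K(O, 27)*(-55) = (3*(27/2))*(-55) = (81/2)*(-55) = -4455/2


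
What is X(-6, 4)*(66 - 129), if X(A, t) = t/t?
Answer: -63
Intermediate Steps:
X(A, t) = 1
X(-6, 4)*(66 - 129) = 1*(66 - 129) = 1*(-63) = -63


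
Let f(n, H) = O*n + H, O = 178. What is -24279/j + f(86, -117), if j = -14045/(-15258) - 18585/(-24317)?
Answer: 487719548951/625102195 ≈ 780.22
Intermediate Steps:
j = 625102195/371028786 (j = -14045*(-1/15258) - 18585*(-1/24317) = 14045/15258 + 18585/24317 = 625102195/371028786 ≈ 1.6848)
f(n, H) = H + 178*n (f(n, H) = 178*n + H = H + 178*n)
-24279/j + f(86, -117) = -24279/625102195/371028786 + (-117 + 178*86) = -24279*371028786/625102195 + (-117 + 15308) = -9008207895294/625102195 + 15191 = 487719548951/625102195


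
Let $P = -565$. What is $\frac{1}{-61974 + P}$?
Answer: $- \frac{1}{62539} \approx -1.599 \cdot 10^{-5}$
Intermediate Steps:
$\frac{1}{-61974 + P} = \frac{1}{-61974 - 565} = \frac{1}{-62539} = - \frac{1}{62539}$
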